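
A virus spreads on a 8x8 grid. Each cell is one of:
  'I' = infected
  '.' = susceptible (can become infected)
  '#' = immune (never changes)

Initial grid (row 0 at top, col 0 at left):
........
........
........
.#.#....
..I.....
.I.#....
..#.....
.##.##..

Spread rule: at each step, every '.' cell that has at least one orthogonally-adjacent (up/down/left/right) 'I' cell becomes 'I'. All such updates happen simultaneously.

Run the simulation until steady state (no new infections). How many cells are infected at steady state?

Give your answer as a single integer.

Step 0 (initial): 2 infected
Step 1: +6 new -> 8 infected
Step 2: +4 new -> 12 infected
Step 3: +8 new -> 20 infected
Step 4: +9 new -> 29 infected
Step 5: +10 new -> 39 infected
Step 6: +8 new -> 47 infected
Step 7: +5 new -> 52 infected
Step 8: +3 new -> 55 infected
Step 9: +1 new -> 56 infected
Step 10: +0 new -> 56 infected

Answer: 56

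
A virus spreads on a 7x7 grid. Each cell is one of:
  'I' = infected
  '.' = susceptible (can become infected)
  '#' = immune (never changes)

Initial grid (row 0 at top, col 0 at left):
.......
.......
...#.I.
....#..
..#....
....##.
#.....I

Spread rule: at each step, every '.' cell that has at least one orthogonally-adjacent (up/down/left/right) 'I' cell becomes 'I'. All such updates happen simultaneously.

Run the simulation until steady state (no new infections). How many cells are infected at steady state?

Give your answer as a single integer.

Answer: 43

Derivation:
Step 0 (initial): 2 infected
Step 1: +6 new -> 8 infected
Step 2: +7 new -> 15 infected
Step 3: +5 new -> 20 infected
Step 4: +5 new -> 25 infected
Step 5: +6 new -> 31 infected
Step 6: +5 new -> 36 infected
Step 7: +5 new -> 41 infected
Step 8: +2 new -> 43 infected
Step 9: +0 new -> 43 infected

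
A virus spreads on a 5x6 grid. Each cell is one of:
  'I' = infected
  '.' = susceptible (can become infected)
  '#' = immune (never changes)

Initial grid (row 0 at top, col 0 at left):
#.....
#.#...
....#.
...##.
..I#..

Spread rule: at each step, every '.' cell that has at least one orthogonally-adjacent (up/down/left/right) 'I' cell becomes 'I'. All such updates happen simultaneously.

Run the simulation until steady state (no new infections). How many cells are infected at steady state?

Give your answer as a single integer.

Answer: 23

Derivation:
Step 0 (initial): 1 infected
Step 1: +2 new -> 3 infected
Step 2: +3 new -> 6 infected
Step 3: +3 new -> 9 infected
Step 4: +3 new -> 12 infected
Step 5: +3 new -> 15 infected
Step 6: +3 new -> 18 infected
Step 7: +2 new -> 20 infected
Step 8: +1 new -> 21 infected
Step 9: +1 new -> 22 infected
Step 10: +1 new -> 23 infected
Step 11: +0 new -> 23 infected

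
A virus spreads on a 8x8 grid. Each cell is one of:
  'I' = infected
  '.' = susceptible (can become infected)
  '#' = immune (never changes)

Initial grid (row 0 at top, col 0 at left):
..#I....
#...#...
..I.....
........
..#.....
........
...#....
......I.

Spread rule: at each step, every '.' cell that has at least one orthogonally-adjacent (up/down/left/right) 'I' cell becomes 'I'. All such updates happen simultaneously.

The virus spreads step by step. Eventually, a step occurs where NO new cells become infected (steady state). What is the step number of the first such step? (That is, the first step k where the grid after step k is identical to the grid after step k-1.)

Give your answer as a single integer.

Step 0 (initial): 3 infected
Step 1: +9 new -> 12 infected
Step 2: +10 new -> 22 infected
Step 3: +13 new -> 35 infected
Step 4: +14 new -> 49 infected
Step 5: +8 new -> 57 infected
Step 6: +2 new -> 59 infected
Step 7: +0 new -> 59 infected

Answer: 7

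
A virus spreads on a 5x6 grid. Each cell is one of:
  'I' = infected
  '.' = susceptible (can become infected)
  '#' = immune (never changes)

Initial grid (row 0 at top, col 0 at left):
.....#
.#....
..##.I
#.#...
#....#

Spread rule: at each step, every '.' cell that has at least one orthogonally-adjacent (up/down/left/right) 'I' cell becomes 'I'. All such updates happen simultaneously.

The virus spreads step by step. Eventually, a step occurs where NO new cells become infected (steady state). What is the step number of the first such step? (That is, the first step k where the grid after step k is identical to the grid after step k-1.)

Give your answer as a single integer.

Answer: 10

Derivation:
Step 0 (initial): 1 infected
Step 1: +3 new -> 4 infected
Step 2: +2 new -> 6 infected
Step 3: +4 new -> 10 infected
Step 4: +3 new -> 13 infected
Step 5: +2 new -> 15 infected
Step 6: +2 new -> 17 infected
Step 7: +2 new -> 19 infected
Step 8: +2 new -> 21 infected
Step 9: +1 new -> 22 infected
Step 10: +0 new -> 22 infected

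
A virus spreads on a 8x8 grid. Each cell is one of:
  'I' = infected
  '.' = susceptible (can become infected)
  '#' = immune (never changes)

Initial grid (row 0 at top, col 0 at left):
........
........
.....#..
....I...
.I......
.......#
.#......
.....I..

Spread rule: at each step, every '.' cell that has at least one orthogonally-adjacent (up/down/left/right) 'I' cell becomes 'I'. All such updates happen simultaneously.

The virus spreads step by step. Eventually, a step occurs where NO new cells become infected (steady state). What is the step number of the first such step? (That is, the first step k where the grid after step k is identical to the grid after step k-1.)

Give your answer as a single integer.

Step 0 (initial): 3 infected
Step 1: +11 new -> 14 infected
Step 2: +16 new -> 30 infected
Step 3: +16 new -> 46 infected
Step 4: +10 new -> 56 infected
Step 5: +4 new -> 60 infected
Step 6: +1 new -> 61 infected
Step 7: +0 new -> 61 infected

Answer: 7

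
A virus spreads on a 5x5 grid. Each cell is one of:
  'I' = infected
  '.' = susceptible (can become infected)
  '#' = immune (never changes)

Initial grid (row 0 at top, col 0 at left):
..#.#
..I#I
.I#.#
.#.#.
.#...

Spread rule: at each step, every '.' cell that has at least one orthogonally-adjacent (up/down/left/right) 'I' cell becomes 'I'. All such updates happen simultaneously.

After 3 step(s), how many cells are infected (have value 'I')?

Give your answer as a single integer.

Answer: 10

Derivation:
Step 0 (initial): 3 infected
Step 1: +2 new -> 5 infected
Step 2: +3 new -> 8 infected
Step 3: +2 new -> 10 infected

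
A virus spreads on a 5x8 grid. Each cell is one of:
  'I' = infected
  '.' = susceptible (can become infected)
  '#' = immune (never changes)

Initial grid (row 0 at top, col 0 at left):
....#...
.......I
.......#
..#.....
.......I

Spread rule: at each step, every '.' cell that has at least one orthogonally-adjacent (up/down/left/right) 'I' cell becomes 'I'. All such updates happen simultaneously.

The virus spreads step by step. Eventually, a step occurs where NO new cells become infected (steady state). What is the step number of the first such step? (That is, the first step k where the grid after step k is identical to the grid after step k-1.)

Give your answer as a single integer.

Answer: 9

Derivation:
Step 0 (initial): 2 infected
Step 1: +4 new -> 6 infected
Step 2: +5 new -> 11 infected
Step 3: +5 new -> 16 infected
Step 4: +4 new -> 20 infected
Step 5: +5 new -> 25 infected
Step 6: +4 new -> 29 infected
Step 7: +5 new -> 34 infected
Step 8: +3 new -> 37 infected
Step 9: +0 new -> 37 infected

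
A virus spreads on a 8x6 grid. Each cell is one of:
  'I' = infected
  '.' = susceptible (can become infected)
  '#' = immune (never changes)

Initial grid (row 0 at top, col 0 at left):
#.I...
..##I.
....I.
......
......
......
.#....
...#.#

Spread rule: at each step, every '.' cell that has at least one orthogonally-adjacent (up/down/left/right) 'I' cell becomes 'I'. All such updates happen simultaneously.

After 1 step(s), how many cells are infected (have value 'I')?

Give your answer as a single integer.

Answer: 10

Derivation:
Step 0 (initial): 3 infected
Step 1: +7 new -> 10 infected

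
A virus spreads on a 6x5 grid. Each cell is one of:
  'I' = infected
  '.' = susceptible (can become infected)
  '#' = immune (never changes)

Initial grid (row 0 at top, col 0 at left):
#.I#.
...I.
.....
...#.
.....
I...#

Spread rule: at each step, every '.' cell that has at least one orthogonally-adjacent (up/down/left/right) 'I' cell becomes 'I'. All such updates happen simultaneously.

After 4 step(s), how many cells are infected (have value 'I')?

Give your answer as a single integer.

Answer: 26

Derivation:
Step 0 (initial): 3 infected
Step 1: +6 new -> 9 infected
Step 2: +7 new -> 16 infected
Step 3: +8 new -> 24 infected
Step 4: +2 new -> 26 infected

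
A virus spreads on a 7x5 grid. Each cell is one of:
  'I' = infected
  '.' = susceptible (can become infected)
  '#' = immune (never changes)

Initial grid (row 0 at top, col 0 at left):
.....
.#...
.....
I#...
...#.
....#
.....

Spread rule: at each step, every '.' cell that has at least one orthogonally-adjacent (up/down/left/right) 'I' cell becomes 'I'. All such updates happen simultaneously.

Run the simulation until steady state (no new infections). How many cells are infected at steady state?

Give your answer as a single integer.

Step 0 (initial): 1 infected
Step 1: +2 new -> 3 infected
Step 2: +4 new -> 7 infected
Step 3: +5 new -> 12 infected
Step 4: +6 new -> 18 infected
Step 5: +6 new -> 24 infected
Step 6: +4 new -> 28 infected
Step 7: +3 new -> 31 infected
Step 8: +0 new -> 31 infected

Answer: 31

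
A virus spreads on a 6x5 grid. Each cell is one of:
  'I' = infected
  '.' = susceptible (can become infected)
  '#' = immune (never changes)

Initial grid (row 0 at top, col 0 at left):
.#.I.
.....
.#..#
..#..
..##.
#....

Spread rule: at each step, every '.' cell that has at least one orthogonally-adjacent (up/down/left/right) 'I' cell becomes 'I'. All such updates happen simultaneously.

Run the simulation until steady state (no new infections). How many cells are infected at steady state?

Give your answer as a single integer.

Step 0 (initial): 1 infected
Step 1: +3 new -> 4 infected
Step 2: +3 new -> 7 infected
Step 3: +3 new -> 10 infected
Step 4: +2 new -> 12 infected
Step 5: +3 new -> 15 infected
Step 6: +2 new -> 17 infected
Step 7: +3 new -> 20 infected
Step 8: +2 new -> 22 infected
Step 9: +1 new -> 23 infected
Step 10: +0 new -> 23 infected

Answer: 23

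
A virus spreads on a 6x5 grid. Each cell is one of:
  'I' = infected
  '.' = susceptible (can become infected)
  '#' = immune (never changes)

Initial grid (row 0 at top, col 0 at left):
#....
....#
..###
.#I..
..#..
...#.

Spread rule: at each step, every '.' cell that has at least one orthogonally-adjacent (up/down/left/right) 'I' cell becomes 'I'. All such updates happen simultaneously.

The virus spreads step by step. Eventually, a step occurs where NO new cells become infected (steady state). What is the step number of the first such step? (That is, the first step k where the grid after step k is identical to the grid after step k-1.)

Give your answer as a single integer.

Answer: 5

Derivation:
Step 0 (initial): 1 infected
Step 1: +1 new -> 2 infected
Step 2: +2 new -> 4 infected
Step 3: +1 new -> 5 infected
Step 4: +1 new -> 6 infected
Step 5: +0 new -> 6 infected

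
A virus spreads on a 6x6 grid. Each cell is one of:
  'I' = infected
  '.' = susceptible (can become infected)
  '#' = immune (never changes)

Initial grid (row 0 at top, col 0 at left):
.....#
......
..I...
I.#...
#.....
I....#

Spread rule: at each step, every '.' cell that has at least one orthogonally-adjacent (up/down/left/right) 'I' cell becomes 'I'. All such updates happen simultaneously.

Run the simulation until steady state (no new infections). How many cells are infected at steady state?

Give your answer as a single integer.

Answer: 32

Derivation:
Step 0 (initial): 3 infected
Step 1: +6 new -> 9 infected
Step 2: +8 new -> 17 infected
Step 3: +9 new -> 26 infected
Step 4: +5 new -> 31 infected
Step 5: +1 new -> 32 infected
Step 6: +0 new -> 32 infected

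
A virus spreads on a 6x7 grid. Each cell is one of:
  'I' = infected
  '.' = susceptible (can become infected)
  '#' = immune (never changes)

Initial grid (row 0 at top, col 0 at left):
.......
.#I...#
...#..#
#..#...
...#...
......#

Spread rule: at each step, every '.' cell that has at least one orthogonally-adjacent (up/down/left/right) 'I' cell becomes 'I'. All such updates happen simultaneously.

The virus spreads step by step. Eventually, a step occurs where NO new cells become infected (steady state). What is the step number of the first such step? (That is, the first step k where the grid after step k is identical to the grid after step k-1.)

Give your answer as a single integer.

Step 0 (initial): 1 infected
Step 1: +3 new -> 4 infected
Step 2: +5 new -> 9 infected
Step 3: +7 new -> 16 infected
Step 4: +6 new -> 22 infected
Step 5: +6 new -> 28 infected
Step 6: +4 new -> 32 infected
Step 7: +2 new -> 34 infected
Step 8: +0 new -> 34 infected

Answer: 8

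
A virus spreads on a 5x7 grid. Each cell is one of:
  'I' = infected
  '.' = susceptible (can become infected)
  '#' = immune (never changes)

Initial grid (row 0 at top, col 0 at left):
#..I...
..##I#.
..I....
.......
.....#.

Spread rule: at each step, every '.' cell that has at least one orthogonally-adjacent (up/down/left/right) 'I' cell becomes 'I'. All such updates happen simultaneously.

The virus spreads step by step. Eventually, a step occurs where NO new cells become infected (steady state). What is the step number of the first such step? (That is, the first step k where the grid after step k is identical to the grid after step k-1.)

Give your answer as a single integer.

Step 0 (initial): 3 infected
Step 1: +6 new -> 9 infected
Step 2: +9 new -> 18 infected
Step 3: +8 new -> 26 infected
Step 4: +3 new -> 29 infected
Step 5: +1 new -> 30 infected
Step 6: +0 new -> 30 infected

Answer: 6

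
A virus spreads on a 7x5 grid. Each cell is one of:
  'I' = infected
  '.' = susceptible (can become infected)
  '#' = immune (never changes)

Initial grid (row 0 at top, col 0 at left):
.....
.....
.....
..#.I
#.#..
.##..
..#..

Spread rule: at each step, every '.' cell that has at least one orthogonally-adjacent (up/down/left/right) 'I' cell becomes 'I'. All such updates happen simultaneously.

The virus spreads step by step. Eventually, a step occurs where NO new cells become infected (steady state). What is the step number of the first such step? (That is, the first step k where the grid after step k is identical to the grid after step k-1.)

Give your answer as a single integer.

Step 0 (initial): 1 infected
Step 1: +3 new -> 4 infected
Step 2: +4 new -> 8 infected
Step 3: +5 new -> 13 infected
Step 4: +4 new -> 17 infected
Step 5: +4 new -> 21 infected
Step 6: +4 new -> 25 infected
Step 7: +1 new -> 26 infected
Step 8: +0 new -> 26 infected

Answer: 8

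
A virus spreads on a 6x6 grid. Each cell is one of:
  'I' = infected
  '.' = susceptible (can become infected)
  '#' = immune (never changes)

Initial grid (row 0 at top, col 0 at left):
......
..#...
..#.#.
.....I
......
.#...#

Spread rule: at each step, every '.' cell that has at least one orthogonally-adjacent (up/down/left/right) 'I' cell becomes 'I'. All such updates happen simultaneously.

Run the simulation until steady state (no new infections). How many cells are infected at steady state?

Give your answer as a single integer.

Answer: 31

Derivation:
Step 0 (initial): 1 infected
Step 1: +3 new -> 4 infected
Step 2: +3 new -> 7 infected
Step 3: +6 new -> 13 infected
Step 4: +5 new -> 18 infected
Step 5: +5 new -> 23 infected
Step 6: +4 new -> 27 infected
Step 7: +3 new -> 30 infected
Step 8: +1 new -> 31 infected
Step 9: +0 new -> 31 infected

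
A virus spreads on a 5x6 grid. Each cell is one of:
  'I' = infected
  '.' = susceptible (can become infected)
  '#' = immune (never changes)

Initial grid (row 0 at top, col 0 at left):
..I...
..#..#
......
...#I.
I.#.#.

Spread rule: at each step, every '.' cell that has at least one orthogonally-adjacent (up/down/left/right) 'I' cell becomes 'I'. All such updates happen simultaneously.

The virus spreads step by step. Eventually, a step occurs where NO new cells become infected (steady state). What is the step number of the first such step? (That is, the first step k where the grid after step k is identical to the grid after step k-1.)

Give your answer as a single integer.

Answer: 4

Derivation:
Step 0 (initial): 3 infected
Step 1: +6 new -> 9 infected
Step 2: +10 new -> 19 infected
Step 3: +5 new -> 24 infected
Step 4: +0 new -> 24 infected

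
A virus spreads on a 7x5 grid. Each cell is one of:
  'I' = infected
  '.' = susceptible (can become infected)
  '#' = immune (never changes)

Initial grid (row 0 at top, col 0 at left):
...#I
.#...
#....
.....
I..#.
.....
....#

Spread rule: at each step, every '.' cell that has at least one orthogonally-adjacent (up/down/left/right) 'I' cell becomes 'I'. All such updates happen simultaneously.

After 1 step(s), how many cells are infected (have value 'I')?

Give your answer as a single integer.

Step 0 (initial): 2 infected
Step 1: +4 new -> 6 infected

Answer: 6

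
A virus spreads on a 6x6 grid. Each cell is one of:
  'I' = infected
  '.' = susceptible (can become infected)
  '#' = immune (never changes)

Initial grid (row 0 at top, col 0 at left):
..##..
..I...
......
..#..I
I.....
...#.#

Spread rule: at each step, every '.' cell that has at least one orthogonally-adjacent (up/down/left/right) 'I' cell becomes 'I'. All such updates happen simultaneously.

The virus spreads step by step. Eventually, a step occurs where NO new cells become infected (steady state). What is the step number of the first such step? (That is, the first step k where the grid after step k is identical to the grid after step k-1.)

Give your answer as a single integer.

Answer: 4

Derivation:
Step 0 (initial): 3 infected
Step 1: +9 new -> 12 infected
Step 2: +13 new -> 25 infected
Step 3: +6 new -> 31 infected
Step 4: +0 new -> 31 infected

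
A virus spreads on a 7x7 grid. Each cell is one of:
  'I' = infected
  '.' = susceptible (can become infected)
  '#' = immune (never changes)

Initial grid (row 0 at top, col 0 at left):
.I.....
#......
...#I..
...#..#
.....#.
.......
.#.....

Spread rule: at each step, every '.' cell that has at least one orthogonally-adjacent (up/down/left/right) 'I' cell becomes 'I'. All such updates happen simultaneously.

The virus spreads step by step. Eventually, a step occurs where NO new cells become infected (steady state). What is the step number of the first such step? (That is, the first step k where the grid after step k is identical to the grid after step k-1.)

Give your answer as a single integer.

Answer: 8

Derivation:
Step 0 (initial): 2 infected
Step 1: +6 new -> 8 infected
Step 2: +9 new -> 17 infected
Step 3: +7 new -> 24 infected
Step 4: +8 new -> 32 infected
Step 5: +6 new -> 38 infected
Step 6: +4 new -> 42 infected
Step 7: +1 new -> 43 infected
Step 8: +0 new -> 43 infected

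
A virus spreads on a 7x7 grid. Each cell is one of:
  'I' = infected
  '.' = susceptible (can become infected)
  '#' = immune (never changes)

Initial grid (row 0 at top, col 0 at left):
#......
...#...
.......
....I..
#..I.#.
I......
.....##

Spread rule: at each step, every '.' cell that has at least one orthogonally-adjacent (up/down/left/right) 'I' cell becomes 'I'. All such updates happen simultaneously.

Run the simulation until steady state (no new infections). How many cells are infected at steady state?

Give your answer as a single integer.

Answer: 43

Derivation:
Step 0 (initial): 3 infected
Step 1: +8 new -> 11 infected
Step 2: +10 new -> 21 infected
Step 3: +9 new -> 30 infected
Step 4: +7 new -> 37 infected
Step 5: +4 new -> 41 infected
Step 6: +2 new -> 43 infected
Step 7: +0 new -> 43 infected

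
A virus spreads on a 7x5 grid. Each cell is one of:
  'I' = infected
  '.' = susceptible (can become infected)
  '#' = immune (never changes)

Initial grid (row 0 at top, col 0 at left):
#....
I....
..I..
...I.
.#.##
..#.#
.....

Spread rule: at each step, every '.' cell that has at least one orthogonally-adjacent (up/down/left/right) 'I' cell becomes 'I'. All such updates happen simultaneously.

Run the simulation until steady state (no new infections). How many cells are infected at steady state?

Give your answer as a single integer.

Answer: 29

Derivation:
Step 0 (initial): 3 infected
Step 1: +7 new -> 10 infected
Step 2: +7 new -> 17 infected
Step 3: +3 new -> 20 infected
Step 4: +2 new -> 22 infected
Step 5: +2 new -> 24 infected
Step 6: +1 new -> 25 infected
Step 7: +1 new -> 26 infected
Step 8: +1 new -> 27 infected
Step 9: +2 new -> 29 infected
Step 10: +0 new -> 29 infected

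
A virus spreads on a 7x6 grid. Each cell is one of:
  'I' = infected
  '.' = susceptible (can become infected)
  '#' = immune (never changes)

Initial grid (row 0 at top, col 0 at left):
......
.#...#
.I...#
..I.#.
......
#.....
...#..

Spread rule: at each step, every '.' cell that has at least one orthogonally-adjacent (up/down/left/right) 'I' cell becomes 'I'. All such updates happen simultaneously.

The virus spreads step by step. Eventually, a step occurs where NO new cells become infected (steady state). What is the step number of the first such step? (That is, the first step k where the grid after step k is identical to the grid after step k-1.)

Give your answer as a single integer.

Step 0 (initial): 2 infected
Step 1: +5 new -> 7 infected
Step 2: +7 new -> 14 infected
Step 3: +9 new -> 23 infected
Step 4: +6 new -> 29 infected
Step 5: +5 new -> 34 infected
Step 6: +2 new -> 36 infected
Step 7: +0 new -> 36 infected

Answer: 7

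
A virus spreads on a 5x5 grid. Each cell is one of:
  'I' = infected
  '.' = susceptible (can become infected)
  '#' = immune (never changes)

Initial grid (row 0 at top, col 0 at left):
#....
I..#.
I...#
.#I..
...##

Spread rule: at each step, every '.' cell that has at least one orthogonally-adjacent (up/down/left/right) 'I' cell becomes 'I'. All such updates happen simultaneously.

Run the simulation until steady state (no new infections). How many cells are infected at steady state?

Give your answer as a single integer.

Answer: 19

Derivation:
Step 0 (initial): 3 infected
Step 1: +6 new -> 9 infected
Step 2: +6 new -> 15 infected
Step 3: +1 new -> 16 infected
Step 4: +1 new -> 17 infected
Step 5: +1 new -> 18 infected
Step 6: +1 new -> 19 infected
Step 7: +0 new -> 19 infected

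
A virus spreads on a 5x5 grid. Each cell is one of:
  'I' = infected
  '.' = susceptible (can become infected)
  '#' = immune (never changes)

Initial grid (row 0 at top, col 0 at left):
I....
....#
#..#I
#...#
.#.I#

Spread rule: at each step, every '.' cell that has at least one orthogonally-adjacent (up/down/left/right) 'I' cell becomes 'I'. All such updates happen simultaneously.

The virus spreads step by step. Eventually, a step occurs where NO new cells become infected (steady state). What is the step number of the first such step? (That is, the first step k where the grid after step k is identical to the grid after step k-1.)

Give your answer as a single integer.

Step 0 (initial): 3 infected
Step 1: +4 new -> 7 infected
Step 2: +3 new -> 10 infected
Step 3: +5 new -> 15 infected
Step 4: +2 new -> 17 infected
Step 5: +0 new -> 17 infected

Answer: 5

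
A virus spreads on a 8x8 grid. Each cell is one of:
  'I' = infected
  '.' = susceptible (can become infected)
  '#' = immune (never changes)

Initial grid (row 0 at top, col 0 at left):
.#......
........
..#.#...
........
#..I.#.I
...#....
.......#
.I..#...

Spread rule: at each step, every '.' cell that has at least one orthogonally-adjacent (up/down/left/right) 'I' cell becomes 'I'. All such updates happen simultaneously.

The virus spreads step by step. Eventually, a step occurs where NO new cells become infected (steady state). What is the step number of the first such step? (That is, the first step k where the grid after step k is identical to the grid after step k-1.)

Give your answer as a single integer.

Step 0 (initial): 3 infected
Step 1: +9 new -> 12 infected
Step 2: +13 new -> 25 infected
Step 3: +10 new -> 35 infected
Step 4: +10 new -> 45 infected
Step 5: +8 new -> 53 infected
Step 6: +2 new -> 55 infected
Step 7: +1 new -> 56 infected
Step 8: +0 new -> 56 infected

Answer: 8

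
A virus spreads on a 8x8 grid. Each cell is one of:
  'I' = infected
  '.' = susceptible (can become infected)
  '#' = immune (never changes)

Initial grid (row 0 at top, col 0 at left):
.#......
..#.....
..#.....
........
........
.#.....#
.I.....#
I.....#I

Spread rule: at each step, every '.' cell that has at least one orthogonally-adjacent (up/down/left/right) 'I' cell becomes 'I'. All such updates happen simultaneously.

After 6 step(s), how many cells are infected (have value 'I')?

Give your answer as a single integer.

Answer: 35

Derivation:
Step 0 (initial): 3 infected
Step 1: +3 new -> 6 infected
Step 2: +4 new -> 10 infected
Step 3: +5 new -> 15 infected
Step 4: +7 new -> 22 infected
Step 5: +7 new -> 29 infected
Step 6: +6 new -> 35 infected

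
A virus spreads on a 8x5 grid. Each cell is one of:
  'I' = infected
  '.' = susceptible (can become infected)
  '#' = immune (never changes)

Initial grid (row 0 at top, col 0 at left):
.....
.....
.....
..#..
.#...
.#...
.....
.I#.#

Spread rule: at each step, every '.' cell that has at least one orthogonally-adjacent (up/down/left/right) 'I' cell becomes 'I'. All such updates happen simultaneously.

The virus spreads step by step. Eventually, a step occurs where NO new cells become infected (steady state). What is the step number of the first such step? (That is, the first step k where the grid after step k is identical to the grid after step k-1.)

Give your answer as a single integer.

Answer: 11

Derivation:
Step 0 (initial): 1 infected
Step 1: +2 new -> 3 infected
Step 2: +2 new -> 5 infected
Step 3: +3 new -> 8 infected
Step 4: +5 new -> 13 infected
Step 5: +3 new -> 16 infected
Step 6: +4 new -> 20 infected
Step 7: +4 new -> 24 infected
Step 8: +5 new -> 29 infected
Step 9: +4 new -> 33 infected
Step 10: +2 new -> 35 infected
Step 11: +0 new -> 35 infected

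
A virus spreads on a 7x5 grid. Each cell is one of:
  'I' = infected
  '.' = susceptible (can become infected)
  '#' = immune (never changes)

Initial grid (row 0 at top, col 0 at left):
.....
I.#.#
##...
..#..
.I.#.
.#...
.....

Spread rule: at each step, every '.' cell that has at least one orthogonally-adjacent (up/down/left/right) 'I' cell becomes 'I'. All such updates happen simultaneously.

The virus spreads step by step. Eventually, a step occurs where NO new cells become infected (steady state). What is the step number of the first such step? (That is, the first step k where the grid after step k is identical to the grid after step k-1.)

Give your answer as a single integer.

Step 0 (initial): 2 infected
Step 1: +5 new -> 7 infected
Step 2: +4 new -> 11 infected
Step 3: +4 new -> 15 infected
Step 4: +4 new -> 19 infected
Step 5: +4 new -> 23 infected
Step 6: +2 new -> 25 infected
Step 7: +3 new -> 28 infected
Step 8: +0 new -> 28 infected

Answer: 8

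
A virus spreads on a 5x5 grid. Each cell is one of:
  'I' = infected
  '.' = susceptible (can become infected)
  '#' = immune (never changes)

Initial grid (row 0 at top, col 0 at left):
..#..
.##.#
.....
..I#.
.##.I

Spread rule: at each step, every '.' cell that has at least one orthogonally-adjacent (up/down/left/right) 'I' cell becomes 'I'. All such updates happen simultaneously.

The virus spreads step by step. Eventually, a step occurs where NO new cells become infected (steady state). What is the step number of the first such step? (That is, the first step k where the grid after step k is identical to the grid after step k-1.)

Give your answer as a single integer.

Answer: 7

Derivation:
Step 0 (initial): 2 infected
Step 1: +4 new -> 6 infected
Step 2: +4 new -> 10 infected
Step 3: +3 new -> 13 infected
Step 4: +2 new -> 15 infected
Step 5: +2 new -> 17 infected
Step 6: +1 new -> 18 infected
Step 7: +0 new -> 18 infected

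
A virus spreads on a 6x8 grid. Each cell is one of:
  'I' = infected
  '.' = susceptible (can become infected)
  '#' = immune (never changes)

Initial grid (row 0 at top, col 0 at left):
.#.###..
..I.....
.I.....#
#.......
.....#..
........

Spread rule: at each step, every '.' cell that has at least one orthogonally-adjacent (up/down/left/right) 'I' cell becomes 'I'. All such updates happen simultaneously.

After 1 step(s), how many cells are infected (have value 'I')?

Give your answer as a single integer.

Answer: 8

Derivation:
Step 0 (initial): 2 infected
Step 1: +6 new -> 8 infected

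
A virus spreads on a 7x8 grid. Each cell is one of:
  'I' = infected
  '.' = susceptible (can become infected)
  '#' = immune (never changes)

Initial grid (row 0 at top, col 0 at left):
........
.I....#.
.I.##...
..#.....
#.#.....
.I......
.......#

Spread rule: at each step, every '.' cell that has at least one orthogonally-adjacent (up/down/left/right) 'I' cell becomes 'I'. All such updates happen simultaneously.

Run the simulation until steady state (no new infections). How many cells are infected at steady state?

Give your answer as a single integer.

Answer: 49

Derivation:
Step 0 (initial): 3 infected
Step 1: +10 new -> 13 infected
Step 2: +7 new -> 20 infected
Step 3: +5 new -> 25 infected
Step 4: +6 new -> 31 infected
Step 5: +6 new -> 37 infected
Step 6: +6 new -> 43 infected
Step 7: +4 new -> 47 infected
Step 8: +2 new -> 49 infected
Step 9: +0 new -> 49 infected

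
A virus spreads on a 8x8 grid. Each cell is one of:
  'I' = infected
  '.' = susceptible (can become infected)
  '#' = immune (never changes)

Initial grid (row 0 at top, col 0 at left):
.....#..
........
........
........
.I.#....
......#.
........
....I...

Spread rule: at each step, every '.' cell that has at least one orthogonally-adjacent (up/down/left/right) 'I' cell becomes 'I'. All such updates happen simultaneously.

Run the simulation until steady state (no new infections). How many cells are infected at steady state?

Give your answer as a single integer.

Step 0 (initial): 2 infected
Step 1: +7 new -> 9 infected
Step 2: +11 new -> 20 infected
Step 3: +12 new -> 32 infected
Step 4: +8 new -> 40 infected
Step 5: +7 new -> 47 infected
Step 6: +5 new -> 52 infected
Step 7: +4 new -> 56 infected
Step 8: +2 new -> 58 infected
Step 9: +2 new -> 60 infected
Step 10: +1 new -> 61 infected
Step 11: +0 new -> 61 infected

Answer: 61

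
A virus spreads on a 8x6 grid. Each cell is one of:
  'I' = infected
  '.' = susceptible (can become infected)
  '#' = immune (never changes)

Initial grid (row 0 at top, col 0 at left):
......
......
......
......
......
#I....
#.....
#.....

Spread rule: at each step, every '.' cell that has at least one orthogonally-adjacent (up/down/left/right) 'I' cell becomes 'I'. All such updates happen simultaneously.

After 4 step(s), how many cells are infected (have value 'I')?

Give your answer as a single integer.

Step 0 (initial): 1 infected
Step 1: +3 new -> 4 infected
Step 2: +6 new -> 10 infected
Step 3: +7 new -> 17 infected
Step 4: +8 new -> 25 infected

Answer: 25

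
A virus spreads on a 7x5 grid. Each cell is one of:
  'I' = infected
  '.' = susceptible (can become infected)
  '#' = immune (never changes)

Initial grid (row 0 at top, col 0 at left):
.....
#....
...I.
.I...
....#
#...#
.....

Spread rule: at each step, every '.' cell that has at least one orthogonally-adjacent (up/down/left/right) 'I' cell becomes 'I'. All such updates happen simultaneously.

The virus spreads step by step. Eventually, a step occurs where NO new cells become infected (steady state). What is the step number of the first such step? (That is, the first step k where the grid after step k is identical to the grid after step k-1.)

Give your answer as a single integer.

Answer: 6

Derivation:
Step 0 (initial): 2 infected
Step 1: +8 new -> 10 infected
Step 2: +10 new -> 20 infected
Step 3: +6 new -> 26 infected
Step 4: +4 new -> 30 infected
Step 5: +1 new -> 31 infected
Step 6: +0 new -> 31 infected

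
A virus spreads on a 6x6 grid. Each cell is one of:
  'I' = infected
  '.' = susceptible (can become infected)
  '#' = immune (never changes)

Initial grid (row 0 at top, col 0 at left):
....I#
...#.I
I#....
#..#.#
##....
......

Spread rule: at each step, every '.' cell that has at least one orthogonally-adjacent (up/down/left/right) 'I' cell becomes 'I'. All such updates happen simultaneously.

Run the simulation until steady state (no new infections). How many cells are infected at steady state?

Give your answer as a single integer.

Step 0 (initial): 3 infected
Step 1: +4 new -> 7 infected
Step 2: +4 new -> 11 infected
Step 3: +4 new -> 15 infected
Step 4: +2 new -> 17 infected
Step 5: +4 new -> 21 infected
Step 6: +4 new -> 25 infected
Step 7: +1 new -> 26 infected
Step 8: +1 new -> 27 infected
Step 9: +1 new -> 28 infected
Step 10: +0 new -> 28 infected

Answer: 28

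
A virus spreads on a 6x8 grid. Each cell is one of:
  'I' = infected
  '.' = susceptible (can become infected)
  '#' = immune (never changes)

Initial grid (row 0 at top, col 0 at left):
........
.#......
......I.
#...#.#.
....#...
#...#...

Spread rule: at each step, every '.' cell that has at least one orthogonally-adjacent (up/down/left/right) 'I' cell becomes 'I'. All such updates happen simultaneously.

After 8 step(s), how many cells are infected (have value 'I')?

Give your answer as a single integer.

Answer: 41

Derivation:
Step 0 (initial): 1 infected
Step 1: +3 new -> 4 infected
Step 2: +6 new -> 10 infected
Step 3: +6 new -> 16 infected
Step 4: +7 new -> 23 infected
Step 5: +6 new -> 29 infected
Step 6: +5 new -> 34 infected
Step 7: +4 new -> 38 infected
Step 8: +3 new -> 41 infected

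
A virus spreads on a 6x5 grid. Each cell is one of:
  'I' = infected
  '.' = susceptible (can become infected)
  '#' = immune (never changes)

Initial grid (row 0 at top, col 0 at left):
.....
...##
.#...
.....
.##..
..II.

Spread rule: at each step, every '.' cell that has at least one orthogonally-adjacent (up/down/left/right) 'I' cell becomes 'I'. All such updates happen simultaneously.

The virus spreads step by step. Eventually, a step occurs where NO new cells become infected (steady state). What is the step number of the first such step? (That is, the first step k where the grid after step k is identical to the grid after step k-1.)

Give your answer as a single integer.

Step 0 (initial): 2 infected
Step 1: +3 new -> 5 infected
Step 2: +3 new -> 8 infected
Step 3: +4 new -> 12 infected
Step 4: +4 new -> 16 infected
Step 5: +2 new -> 18 infected
Step 6: +3 new -> 21 infected
Step 7: +3 new -> 24 infected
Step 8: +1 new -> 25 infected
Step 9: +0 new -> 25 infected

Answer: 9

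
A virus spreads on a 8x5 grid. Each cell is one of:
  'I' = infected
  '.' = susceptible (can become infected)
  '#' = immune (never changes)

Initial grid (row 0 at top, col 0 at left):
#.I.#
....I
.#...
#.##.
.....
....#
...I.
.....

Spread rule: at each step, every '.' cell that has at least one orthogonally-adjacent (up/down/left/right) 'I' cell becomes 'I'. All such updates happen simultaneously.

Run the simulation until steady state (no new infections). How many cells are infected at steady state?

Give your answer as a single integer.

Answer: 33

Derivation:
Step 0 (initial): 3 infected
Step 1: +9 new -> 12 infected
Step 2: +9 new -> 21 infected
Step 3: +6 new -> 27 infected
Step 4: +4 new -> 31 infected
Step 5: +2 new -> 33 infected
Step 6: +0 new -> 33 infected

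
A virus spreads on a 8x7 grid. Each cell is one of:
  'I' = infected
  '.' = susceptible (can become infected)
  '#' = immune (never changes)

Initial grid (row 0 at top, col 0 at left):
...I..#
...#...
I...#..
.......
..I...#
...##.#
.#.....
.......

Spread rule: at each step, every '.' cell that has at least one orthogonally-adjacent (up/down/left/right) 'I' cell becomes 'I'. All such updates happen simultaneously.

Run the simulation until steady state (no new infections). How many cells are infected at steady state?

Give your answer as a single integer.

Answer: 48

Derivation:
Step 0 (initial): 3 infected
Step 1: +9 new -> 12 infected
Step 2: +13 new -> 25 infected
Step 3: +7 new -> 32 infected
Step 4: +8 new -> 40 infected
Step 5: +5 new -> 45 infected
Step 6: +2 new -> 47 infected
Step 7: +1 new -> 48 infected
Step 8: +0 new -> 48 infected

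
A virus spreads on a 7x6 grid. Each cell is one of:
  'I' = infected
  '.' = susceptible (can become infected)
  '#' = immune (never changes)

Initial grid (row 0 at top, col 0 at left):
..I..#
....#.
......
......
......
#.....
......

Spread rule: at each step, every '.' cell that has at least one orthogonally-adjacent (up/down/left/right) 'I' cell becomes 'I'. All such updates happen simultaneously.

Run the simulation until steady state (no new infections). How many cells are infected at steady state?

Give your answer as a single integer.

Answer: 39

Derivation:
Step 0 (initial): 1 infected
Step 1: +3 new -> 4 infected
Step 2: +5 new -> 9 infected
Step 3: +4 new -> 13 infected
Step 4: +5 new -> 18 infected
Step 5: +6 new -> 24 infected
Step 6: +7 new -> 31 infected
Step 7: +4 new -> 35 infected
Step 8: +3 new -> 38 infected
Step 9: +1 new -> 39 infected
Step 10: +0 new -> 39 infected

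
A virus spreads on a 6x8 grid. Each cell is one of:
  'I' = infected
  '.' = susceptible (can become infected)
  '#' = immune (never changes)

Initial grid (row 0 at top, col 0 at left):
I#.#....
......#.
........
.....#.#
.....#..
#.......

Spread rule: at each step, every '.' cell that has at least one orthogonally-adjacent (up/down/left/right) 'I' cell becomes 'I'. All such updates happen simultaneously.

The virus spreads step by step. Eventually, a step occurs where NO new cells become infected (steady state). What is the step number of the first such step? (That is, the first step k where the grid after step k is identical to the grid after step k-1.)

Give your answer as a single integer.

Answer: 13

Derivation:
Step 0 (initial): 1 infected
Step 1: +1 new -> 2 infected
Step 2: +2 new -> 4 infected
Step 3: +3 new -> 7 infected
Step 4: +5 new -> 12 infected
Step 5: +4 new -> 16 infected
Step 6: +6 new -> 22 infected
Step 7: +5 new -> 27 infected
Step 8: +4 new -> 31 infected
Step 9: +4 new -> 35 infected
Step 10: +3 new -> 38 infected
Step 11: +2 new -> 40 infected
Step 12: +1 new -> 41 infected
Step 13: +0 new -> 41 infected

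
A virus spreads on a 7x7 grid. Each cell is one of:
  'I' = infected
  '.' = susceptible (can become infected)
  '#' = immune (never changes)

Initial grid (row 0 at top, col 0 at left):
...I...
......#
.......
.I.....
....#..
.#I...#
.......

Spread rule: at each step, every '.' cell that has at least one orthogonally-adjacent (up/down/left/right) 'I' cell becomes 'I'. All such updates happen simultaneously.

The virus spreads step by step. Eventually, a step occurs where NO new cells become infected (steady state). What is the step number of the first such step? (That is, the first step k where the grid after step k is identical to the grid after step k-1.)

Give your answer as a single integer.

Step 0 (initial): 3 infected
Step 1: +10 new -> 13 infected
Step 2: +14 new -> 27 infected
Step 3: +10 new -> 37 infected
Step 4: +4 new -> 41 infected
Step 5: +4 new -> 45 infected
Step 6: +0 new -> 45 infected

Answer: 6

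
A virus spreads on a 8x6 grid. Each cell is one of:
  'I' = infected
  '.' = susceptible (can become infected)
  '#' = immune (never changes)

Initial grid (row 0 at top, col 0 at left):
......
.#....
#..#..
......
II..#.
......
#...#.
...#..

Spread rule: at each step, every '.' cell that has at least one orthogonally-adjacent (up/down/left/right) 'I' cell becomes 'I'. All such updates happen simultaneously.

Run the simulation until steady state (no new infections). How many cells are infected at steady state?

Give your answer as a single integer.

Step 0 (initial): 2 infected
Step 1: +5 new -> 7 infected
Step 2: +5 new -> 12 infected
Step 3: +5 new -> 17 infected
Step 4: +6 new -> 23 infected
Step 5: +5 new -> 28 infected
Step 6: +6 new -> 34 infected
Step 7: +4 new -> 38 infected
Step 8: +3 new -> 41 infected
Step 9: +0 new -> 41 infected

Answer: 41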